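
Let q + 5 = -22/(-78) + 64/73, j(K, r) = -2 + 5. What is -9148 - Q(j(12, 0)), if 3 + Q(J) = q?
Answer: -26024879/2847 ≈ -9141.2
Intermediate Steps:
j(K, r) = 3
q = -10936/2847 (q = -5 + (-22/(-78) + 64/73) = -5 + (-22*(-1/78) + 64*(1/73)) = -5 + (11/39 + 64/73) = -5 + 3299/2847 = -10936/2847 ≈ -3.8412)
Q(J) = -19477/2847 (Q(J) = -3 - 10936/2847 = -19477/2847)
-9148 - Q(j(12, 0)) = -9148 - 1*(-19477/2847) = -9148 + 19477/2847 = -26024879/2847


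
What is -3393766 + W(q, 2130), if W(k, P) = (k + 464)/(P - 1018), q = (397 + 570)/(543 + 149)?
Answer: -2611516190009/769504 ≈ -3.3938e+6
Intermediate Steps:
q = 967/692 ≈ 1.3974
W(k, P) = (464 + k)/(-1018 + P)
-3393766 + W(q, 2130) = -3393766 + (464 + 967/692)/(-1018 + 2130) = -3393766 + (322055/692)/1112 = -3393766 + (1/1112)*(322055/692) = -3393766 + 322055/769504 = -2611516190009/769504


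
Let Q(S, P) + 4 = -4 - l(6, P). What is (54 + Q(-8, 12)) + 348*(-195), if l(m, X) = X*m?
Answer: -67886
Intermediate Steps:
Q(S, P) = -8 - 6*P (Q(S, P) = -4 + (-4 - P*6) = -4 + (-4 - 6*P) = -8 - 6*P)
(54 + Q(-8, 12)) + 348*(-195) = (54 + (-8 - 6*12)) + 348*(-195) = (54 + (-8 - 72)) - 67860 = (54 - 80) - 67860 = -26 - 67860 = -67886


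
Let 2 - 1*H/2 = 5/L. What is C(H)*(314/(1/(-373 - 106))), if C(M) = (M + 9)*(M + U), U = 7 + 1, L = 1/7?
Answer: -497242236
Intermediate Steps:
L = 1/7 ≈ 0.14286
U = 8
H = -66 (H = 4 - 10/1/7 = 4 - 10*7 = 4 - 2*35 = 4 - 70 = -66)
C(M) = (8 + M)*(9 + M) (C(M) = (M + 9)*(M + 8) = (9 + M)*(8 + M) = (8 + M)*(9 + M))
C(H)*(314/(1/(-373 - 106))) = (72 + (-66)**2 + 17*(-66))*(314/(1/(-373 - 106))) = (72 + 4356 - 1122)*(314/(1/(-479))) = 3306*(314/(-1/479)) = 3306*(314*(-479)) = 3306*(-150406) = -497242236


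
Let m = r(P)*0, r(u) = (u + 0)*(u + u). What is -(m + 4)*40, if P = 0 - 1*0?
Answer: -160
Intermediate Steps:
P = 0 (P = 0 + 0 = 0)
r(u) = 2*u**2 (r(u) = u*(2*u) = 2*u**2)
m = 0 (m = (2*0**2)*0 = (2*0)*0 = 0*0 = 0)
-(m + 4)*40 = -(0 + 4)*40 = -1*4*40 = -4*40 = -160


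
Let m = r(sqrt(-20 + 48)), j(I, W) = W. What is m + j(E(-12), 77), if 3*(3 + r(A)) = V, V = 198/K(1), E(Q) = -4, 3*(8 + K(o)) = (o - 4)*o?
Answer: 200/3 ≈ 66.667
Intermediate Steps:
K(o) = -8 + o*(-4 + o)/3 (K(o) = -8 + ((o - 4)*o)/3 = -8 + ((-4 + o)*o)/3 = -8 + (o*(-4 + o))/3 = -8 + o*(-4 + o)/3)
V = -22 (V = 198/(-8 - 4/3*1 + (1/3)*1**2) = 198/(-8 - 4/3 + (1/3)*1) = 198/(-8 - 4/3 + 1/3) = 198/(-9) = 198*(-1/9) = -22)
r(A) = -31/3 (r(A) = -3 + (1/3)*(-22) = -3 - 22/3 = -31/3)
m = -31/3 ≈ -10.333
m + j(E(-12), 77) = -31/3 + 77 = 200/3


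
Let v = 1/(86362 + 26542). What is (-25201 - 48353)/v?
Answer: -8304540816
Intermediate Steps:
v = 1/112904 ≈ 8.8571e-6
(-25201 - 48353)/v = (-25201 - 48353)/(1/112904) = -73554*112904 = -8304540816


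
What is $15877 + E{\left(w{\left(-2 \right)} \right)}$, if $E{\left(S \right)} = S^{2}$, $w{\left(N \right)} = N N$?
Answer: $15893$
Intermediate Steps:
$w{\left(N \right)} = N^{2}$
$15877 + E{\left(w{\left(-2 \right)} \right)} = 15877 + \left(\left(-2\right)^{2}\right)^{2} = 15877 + 4^{2} = 15877 + 16 = 15893$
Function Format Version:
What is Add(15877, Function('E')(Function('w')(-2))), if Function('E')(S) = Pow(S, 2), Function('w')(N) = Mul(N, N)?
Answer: 15893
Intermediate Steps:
Function('w')(N) = Pow(N, 2)
Add(15877, Function('E')(Function('w')(-2))) = Add(15877, Pow(Pow(-2, 2), 2)) = Add(15877, Pow(4, 2)) = Add(15877, 16) = 15893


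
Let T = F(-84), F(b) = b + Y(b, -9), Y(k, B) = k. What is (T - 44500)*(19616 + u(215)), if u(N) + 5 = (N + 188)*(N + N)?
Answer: -8616501868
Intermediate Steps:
u(N) = -5 + 2*N*(188 + N) (u(N) = -5 + (N + 188)*(N + N) = -5 + (188 + N)*(2*N) = -5 + 2*N*(188 + N))
F(b) = 2*b (F(b) = b + b = 2*b)
T = -168 (T = 2*(-84) = -168)
(T - 44500)*(19616 + u(215)) = (-168 - 44500)*(19616 + (-5 + 2*215² + 376*215)) = -44668*(19616 + (-5 + 2*46225 + 80840)) = -44668*(19616 + (-5 + 92450 + 80840)) = -44668*(19616 + 173285) = -44668*192901 = -8616501868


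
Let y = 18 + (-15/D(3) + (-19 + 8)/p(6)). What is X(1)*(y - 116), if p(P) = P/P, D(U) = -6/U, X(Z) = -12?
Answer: 1218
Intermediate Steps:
p(P) = 1
y = 29/2 (y = 18 + (-15/((-6/3)) + (-19 + 8)/1) = 18 + (-15/((-6*1/3)) - 11*1) = 18 + (-15/(-2) - 11) = 18 + (-15*(-1/2) - 11) = 18 + (15/2 - 11) = 18 - 7/2 = 29/2 ≈ 14.500)
X(1)*(y - 116) = -12*(29/2 - 116) = -12*(-203/2) = 1218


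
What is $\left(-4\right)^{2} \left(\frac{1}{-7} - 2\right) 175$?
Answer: $-6000$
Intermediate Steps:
$\left(-4\right)^{2} \left(\frac{1}{-7} - 2\right) 175 = 16 \left(- \frac{1}{7} - 2\right) 175 = 16 \left(- \frac{15}{7}\right) 175 = \left(- \frac{240}{7}\right) 175 = -6000$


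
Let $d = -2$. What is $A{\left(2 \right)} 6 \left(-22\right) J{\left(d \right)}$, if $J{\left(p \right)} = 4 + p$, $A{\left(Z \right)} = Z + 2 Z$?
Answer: $-1584$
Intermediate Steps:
$A{\left(Z \right)} = 3 Z$
$A{\left(2 \right)} 6 \left(-22\right) J{\left(d \right)} = 3 \cdot 2 \cdot 6 \left(-22\right) \left(4 - 2\right) = 6 \cdot 6 \left(-22\right) 2 = 36 \left(-22\right) 2 = \left(-792\right) 2 = -1584$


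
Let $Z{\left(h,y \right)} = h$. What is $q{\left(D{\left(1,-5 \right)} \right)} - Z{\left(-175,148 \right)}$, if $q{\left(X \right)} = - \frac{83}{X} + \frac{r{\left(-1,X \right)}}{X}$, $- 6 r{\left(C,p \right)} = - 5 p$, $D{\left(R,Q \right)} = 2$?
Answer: $\frac{403}{3} \approx 134.33$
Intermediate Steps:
$r{\left(C,p \right)} = \frac{5 p}{6}$ ($r{\left(C,p \right)} = - \frac{\left(-5\right) p}{6} = \frac{5 p}{6}$)
$q{\left(X \right)} = \frac{5}{6} - \frac{83}{X}$ ($q{\left(X \right)} = - \frac{83}{X} + \frac{\frac{5}{6} X}{X} = - \frac{83}{X} + \frac{5}{6} = \frac{5}{6} - \frac{83}{X}$)
$q{\left(D{\left(1,-5 \right)} \right)} - Z{\left(-175,148 \right)} = \left(\frac{5}{6} - \frac{83}{2}\right) - -175 = \left(\frac{5}{6} - \frac{83}{2}\right) + 175 = - \frac{122}{3} + 175 = \frac{403}{3}$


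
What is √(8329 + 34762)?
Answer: √43091 ≈ 207.58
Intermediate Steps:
√(8329 + 34762) = √43091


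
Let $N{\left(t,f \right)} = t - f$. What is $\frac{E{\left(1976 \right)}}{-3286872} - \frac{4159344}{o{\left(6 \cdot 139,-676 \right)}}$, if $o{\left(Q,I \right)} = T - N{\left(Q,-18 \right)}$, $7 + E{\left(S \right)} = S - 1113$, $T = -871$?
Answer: $\frac{1708903732135}{707910057} \approx 2414.0$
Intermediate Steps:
$E{\left(S \right)} = -1120 + S$ ($E{\left(S \right)} = -7 + \left(S - 1113\right) = -7 + \left(-1113 + S\right) = -1120 + S$)
$o{\left(Q,I \right)} = -889 - Q$ ($o{\left(Q,I \right)} = -871 - \left(Q - -18\right) = -871 - \left(Q + 18\right) = -871 - \left(18 + Q\right) = -889 - Q$)
$\frac{E{\left(1976 \right)}}{-3286872} - \frac{4159344}{o{\left(6 \cdot 139,-676 \right)}} = \frac{-1120 + 1976}{-3286872} - \frac{4159344}{-889 - 6 \cdot 139} = 856 \left(- \frac{1}{3286872}\right) - \frac{4159344}{-889 - 834} = - \frac{107}{410859} - \frac{4159344}{-889 - 834} = - \frac{107}{410859} - \frac{4159344}{-1723} = - \frac{107}{410859} - - \frac{4159344}{1723} = - \frac{107}{410859} + \frac{4159344}{1723} = \frac{1708903732135}{707910057}$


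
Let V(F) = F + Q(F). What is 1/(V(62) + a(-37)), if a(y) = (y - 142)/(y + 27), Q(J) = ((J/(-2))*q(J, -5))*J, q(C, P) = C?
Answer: -10/1190841 ≈ -8.3974e-6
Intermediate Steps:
Q(J) = -J³/2 (Q(J) = ((J/(-2))*J)*J = ((J*(-½))*J)*J = ((-J/2)*J)*J = (-J²/2)*J = -J³/2)
V(F) = F - F³/2
a(y) = (-142 + y)/(27 + y)
1/(V(62) + a(-37)) = 1/((62 - ½*62³) + (-142 - 37)/(27 - 37)) = 1/((62 - ½*238328) - 179/(-10)) = 1/((62 - 119164) - ⅒*(-179)) = 1/(-119102 + 179/10) = 1/(-1190841/10) = -10/1190841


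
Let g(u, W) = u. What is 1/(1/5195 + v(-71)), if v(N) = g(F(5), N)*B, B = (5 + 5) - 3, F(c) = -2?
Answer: -5195/72729 ≈ -0.071429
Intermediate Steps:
B = 7 (B = 10 - 3 = 7)
v(N) = -14 (v(N) = -2*7 = -14)
1/(1/5195 + v(-71)) = 1/(1/5195 - 14) = 1/(-72729/5195) = -5195/72729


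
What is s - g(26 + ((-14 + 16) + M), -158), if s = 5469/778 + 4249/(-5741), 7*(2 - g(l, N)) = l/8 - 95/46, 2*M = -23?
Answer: 24674315319/5752849424 ≈ 4.2891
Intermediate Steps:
M = -23/2 (M = (½)*(-23) = -23/2 ≈ -11.500)
g(l, N) = 739/322 - l/56 (g(l, N) = 2 - (l/8 - 95/46)/7 = 2 - (-95/46 + l/8)/7 = 2 + (95/322 - l/56) = 739/322 - l/56)
s = 28091807/4466498 (s = 5469*(1/778) + 4249*(-1/5741) = 5469/778 - 4249/5741 = 28091807/4466498 ≈ 6.2894)
s - g(26 + ((-14 + 16) + M), -158) = 28091807/4466498 - (739/322 - (26 + ((-14 + 16) - 23/2))/56) = 28091807/4466498 - (739/322 - (26 + (2 - 23/2))/56) = 28091807/4466498 - (739/322 - (26 - 19/2)/56) = 28091807/4466498 - (739/322 - 1/56*33/2) = 28091807/4466498 - (739/322 - 33/112) = 28091807/4466498 - 1*5153/2576 = 28091807/4466498 - 5153/2576 = 24674315319/5752849424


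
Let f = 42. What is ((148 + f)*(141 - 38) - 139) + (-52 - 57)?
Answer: 19322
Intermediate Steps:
((148 + f)*(141 - 38) - 139) + (-52 - 57) = ((148 + 42)*(141 - 38) - 139) + (-52 - 57) = (190*103 - 139) - 109 = (19570 - 139) - 109 = 19431 - 109 = 19322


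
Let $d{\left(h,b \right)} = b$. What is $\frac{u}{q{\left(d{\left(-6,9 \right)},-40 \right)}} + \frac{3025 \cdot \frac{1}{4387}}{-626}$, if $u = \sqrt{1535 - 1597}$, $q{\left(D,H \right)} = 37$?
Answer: $- \frac{3025}{2746262} + \frac{i \sqrt{62}}{37} \approx -0.0011015 + 0.21281 i$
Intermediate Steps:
$u = i \sqrt{62}$ ($u = \sqrt{-62} = i \sqrt{62} \approx 7.874 i$)
$\frac{u}{q{\left(d{\left(-6,9 \right)},-40 \right)}} + \frac{3025 \cdot \frac{1}{4387}}{-626} = \frac{i \sqrt{62}}{37} + \frac{3025 \cdot \frac{1}{4387}}{-626} = i \sqrt{62} \cdot \frac{1}{37} + 3025 \cdot \frac{1}{4387} \left(- \frac{1}{626}\right) = \frac{i \sqrt{62}}{37} + \frac{3025}{4387} \left(- \frac{1}{626}\right) = \frac{i \sqrt{62}}{37} - \frac{3025}{2746262} = - \frac{3025}{2746262} + \frac{i \sqrt{62}}{37}$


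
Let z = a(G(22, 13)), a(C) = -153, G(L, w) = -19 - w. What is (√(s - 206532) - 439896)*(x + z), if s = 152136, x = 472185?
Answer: -207644988672 + 2832192*I*√1511 ≈ -2.0765e+11 + 1.1009e+8*I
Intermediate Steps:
z = -153
(√(s - 206532) - 439896)*(x + z) = (√(152136 - 206532) - 439896)*(472185 - 153) = (√(-54396) - 439896)*472032 = (6*I*√1511 - 439896)*472032 = (-439896 + 6*I*√1511)*472032 = -207644988672 + 2832192*I*√1511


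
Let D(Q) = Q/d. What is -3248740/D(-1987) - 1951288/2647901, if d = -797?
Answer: -6856070367317036/5261379287 ≈ -1.3031e+6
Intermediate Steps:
D(Q) = -Q/797 (D(Q) = Q/(-797) = Q*(-1/797) = -Q/797)
-3248740/D(-1987) - 1951288/2647901 = -3248740/((-1/797*(-1987))) - 1951288/2647901 = -3248740/1987/797 - 1951288*1/2647901 = -3248740*797/1987 - 1951288/2647901 = -2589245780/1987 - 1951288/2647901 = -6856070367317036/5261379287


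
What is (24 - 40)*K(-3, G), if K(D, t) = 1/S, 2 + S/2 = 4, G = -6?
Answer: -4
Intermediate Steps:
S = 4 (S = -4 + 2*4 = -4 + 8 = 4)
K(D, t) = 1/4
(24 - 40)*K(-3, G) = (24 - 40)*(1/4) = -16*1/4 = -4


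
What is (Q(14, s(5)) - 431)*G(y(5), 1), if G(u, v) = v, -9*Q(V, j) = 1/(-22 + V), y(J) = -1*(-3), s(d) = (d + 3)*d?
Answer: -31031/72 ≈ -430.99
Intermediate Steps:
s(d) = d*(3 + d) (s(d) = (3 + d)*d = d*(3 + d))
y(J) = 3
Q(V, j) = -1/(9*(-22 + V))
(Q(14, s(5)) - 431)*G(y(5), 1) = (-1/(-198 + 9*14) - 431)*1 = (-1/(-198 + 126) - 431)*1 = (-1/(-72) - 431)*1 = (-1*(-1/72) - 431)*1 = (1/72 - 431)*1 = -31031/72*1 = -31031/72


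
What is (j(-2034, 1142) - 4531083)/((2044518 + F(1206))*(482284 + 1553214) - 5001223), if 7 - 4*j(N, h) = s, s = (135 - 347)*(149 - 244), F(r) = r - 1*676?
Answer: -18144465/16650744450724 ≈ -1.0897e-6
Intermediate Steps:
F(r) = -676 + r (F(r) = r - 676 = -676 + r)
s = 20140 (s = -212*(-95) = 20140)
j(N, h) = -20133/4 (j(N, h) = 7/4 - ¼*20140 = 7/4 - 5035 = -20133/4)
(j(-2034, 1142) - 4531083)/((2044518 + F(1206))*(482284 + 1553214) - 5001223) = (-20133/4 - 4531083)/((2044518 + (-676 + 1206))*(482284 + 1553214) - 5001223) = -18144465/(4*((2044518 + 530)*2035498 - 5001223)) = -18144465/(4*(2045048*2035498 - 5001223)) = -18144465/(4*(4162691113904 - 5001223)) = -18144465/4/4162686112681 = -18144465/4*1/4162686112681 = -18144465/16650744450724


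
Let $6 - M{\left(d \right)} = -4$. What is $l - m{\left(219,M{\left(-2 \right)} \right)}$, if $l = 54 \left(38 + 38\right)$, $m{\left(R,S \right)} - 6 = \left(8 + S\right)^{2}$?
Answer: $3774$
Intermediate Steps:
$M{\left(d \right)} = 10$ ($M{\left(d \right)} = 6 - -4 = 6 + 4 = 10$)
$m{\left(R,S \right)} = 6 + \left(8 + S\right)^{2}$
$l = 4104$ ($l = 54 \cdot 76 = 4104$)
$l - m{\left(219,M{\left(-2 \right)} \right)} = 4104 - \left(6 + \left(8 + 10\right)^{2}\right) = 4104 - \left(6 + 18^{2}\right) = 4104 - \left(6 + 324\right) = 4104 - 330 = 3774$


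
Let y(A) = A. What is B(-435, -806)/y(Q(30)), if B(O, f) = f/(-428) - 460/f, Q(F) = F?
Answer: 70543/862420 ≈ 0.081797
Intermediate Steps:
B(O, f) = -460/f - f/428 (B(O, f) = f*(-1/428) - 460/f = -f/428 - 460/f = -460/f - f/428)
B(-435, -806)/y(Q(30)) = (-460/(-806) - 1/428*(-806))/30 = (-460*(-1/806) + 403/214)*(1/30) = (230/403 + 403/214)*(1/30) = (211629/86242)*(1/30) = 70543/862420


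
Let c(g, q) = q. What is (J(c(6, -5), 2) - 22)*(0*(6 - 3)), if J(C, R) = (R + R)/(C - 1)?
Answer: 0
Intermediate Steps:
J(C, R) = 2*R/(-1 + C) (J(C, R) = (2*R)/(-1 + C) = 2*R/(-1 + C))
(J(c(6, -5), 2) - 22)*(0*(6 - 3)) = (2*2/(-1 - 5) - 22)*(0*(6 - 3)) = (2*2/(-6) - 22)*(0*3) = (2*2*(-⅙) - 22)*0 = (-⅔ - 22)*0 = -68/3*0 = 0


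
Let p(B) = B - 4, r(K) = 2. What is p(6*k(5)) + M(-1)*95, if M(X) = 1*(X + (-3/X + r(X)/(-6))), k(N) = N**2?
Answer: 913/3 ≈ 304.33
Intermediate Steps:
p(B) = -4 + B
M(X) = -1/3 + X - 3/X (M(X) = 1*(X + (-3/X + 2/(-6))) = 1*(X + (-3/X + 2*(-1/6))) = 1*(X + (-3/X - 1/3)) = 1*(X + (-1/3 - 3/X)) = 1*(-1/3 + X - 3/X) = -1/3 + X - 3/X)
p(6*k(5)) + M(-1)*95 = (-4 + 6*5**2) + (-1/3 - 1 - 3/(-1))*95 = (-4 + 6*25) + (-1/3 - 1 - 3*(-1))*95 = (-4 + 150) + (-1/3 - 1 + 3)*95 = 146 + (5/3)*95 = 146 + 475/3 = 913/3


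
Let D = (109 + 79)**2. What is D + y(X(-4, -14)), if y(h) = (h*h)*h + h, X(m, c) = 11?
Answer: 36686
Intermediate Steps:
y(h) = h + h**3 (y(h) = h**2*h + h = h**3 + h = h + h**3)
D = 35344 (D = 188**2 = 35344)
D + y(X(-4, -14)) = 35344 + (11 + 11**3) = 35344 + (11 + 1331) = 35344 + 1342 = 36686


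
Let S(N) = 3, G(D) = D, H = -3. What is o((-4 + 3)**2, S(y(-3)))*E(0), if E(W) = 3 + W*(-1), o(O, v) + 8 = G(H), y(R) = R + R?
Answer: -33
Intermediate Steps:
y(R) = 2*R
o(O, v) = -11 (o(O, v) = -8 - 3 = -11)
E(W) = 3 - W
o((-4 + 3)**2, S(y(-3)))*E(0) = -11*(3 - 1*0) = -11*(3 + 0) = -11*3 = -33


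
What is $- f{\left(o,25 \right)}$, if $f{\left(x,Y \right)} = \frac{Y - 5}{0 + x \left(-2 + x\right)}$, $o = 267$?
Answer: $- \frac{4}{14151} \approx -0.00028267$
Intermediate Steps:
$f{\left(x,Y \right)} = \frac{-5 + Y}{x \left(-2 + x\right)}$
$- f{\left(o,25 \right)} = - \frac{-5 + 25}{267 \left(-2 + 267\right)} = - \frac{20}{267 \cdot 265} = \left(-1\right) \frac{4}{14151} = - \frac{4}{14151}$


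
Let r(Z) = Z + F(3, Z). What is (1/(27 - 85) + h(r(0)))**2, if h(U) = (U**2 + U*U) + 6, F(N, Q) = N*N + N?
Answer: 290736601/3364 ≈ 86426.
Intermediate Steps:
F(N, Q) = N + N**2 (F(N, Q) = N**2 + N = N + N**2)
r(Z) = 12 + Z (r(Z) = Z + 3*(1 + 3) = Z + 3*4 = Z + 12 = 12 + Z)
h(U) = 6 + 2*U**2 (h(U) = (U**2 + U**2) + 6 = 2*U**2 + 6 = 6 + 2*U**2)
(1/(27 - 85) + h(r(0)))**2 = (1/(27 - 85) + (6 + 2*(12 + 0)**2))**2 = (1/(-58) + (6 + 2*12**2))**2 = (-1/58 + (6 + 2*144))**2 = (-1/58 + (6 + 288))**2 = (-1/58 + 294)**2 = (17051/58)**2 = 290736601/3364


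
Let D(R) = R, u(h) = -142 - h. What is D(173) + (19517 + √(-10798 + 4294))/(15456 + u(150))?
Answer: 2642889/15164 + I*√1626/7582 ≈ 174.29 + 0.0053183*I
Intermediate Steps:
D(173) + (19517 + √(-10798 + 4294))/(15456 + u(150)) = 173 + (19517 + √(-10798 + 4294))/(15456 + (-142 - 1*150)) = 173 + (19517 + √(-6504))/(15456 + (-142 - 150)) = 173 + (19517 + 2*I*√1626)/(15456 - 292) = 173 + (19517 + 2*I*√1626)/15164 = 173 + (19517 + 2*I*√1626)*(1/15164) = 173 + (19517/15164 + I*√1626/7582) = 2642889/15164 + I*√1626/7582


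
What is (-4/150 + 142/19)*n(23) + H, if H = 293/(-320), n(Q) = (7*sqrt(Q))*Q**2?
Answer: -293/320 + 39296236*sqrt(23)/1425 ≈ 1.3225e+5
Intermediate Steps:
n(Q) = 7*Q**(5/2)
H = -293/320 (H = 293*(-1/320) = -293/320 ≈ -0.91562)
(-4/150 + 142/19)*n(23) + H = (-4/150 + 142/19)*(7*23**(5/2)) - 293/320 = (-4*1/150 + 142*(1/19))*(7*(529*sqrt(23))) - 293/320 = (-2/75 + 142/19)*(3703*sqrt(23)) - 293/320 = 10612*(3703*sqrt(23))/1425 - 293/320 = 39296236*sqrt(23)/1425 - 293/320 = -293/320 + 39296236*sqrt(23)/1425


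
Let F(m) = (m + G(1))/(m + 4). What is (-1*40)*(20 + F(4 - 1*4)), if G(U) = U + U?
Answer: -820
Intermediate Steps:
G(U) = 2*U
F(m) = (2 + m)/(4 + m) (F(m) = (m + 2*1)/(m + 4) = (m + 2)/(4 + m) = (2 + m)/(4 + m))
(-1*40)*(20 + F(4 - 1*4)) = (-1*40)*(20 + (2 + (4 - 1*4))/(4 + (4 - 1*4))) = -40*(20 + (2 + (4 - 4))/(4 + (4 - 4))) = -40*(20 + (2 + 0)/(4 + 0)) = -40*(20 + 2/4) = -40*(20 + (1/4)*2) = -40*(20 + 1/2) = -40*41/2 = -820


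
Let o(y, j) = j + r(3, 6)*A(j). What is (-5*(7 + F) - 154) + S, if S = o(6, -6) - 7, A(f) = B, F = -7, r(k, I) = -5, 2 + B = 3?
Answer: -172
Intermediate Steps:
B = 1 (B = -2 + 3 = 1)
A(f) = 1
o(y, j) = -5 + j (o(y, j) = j - 5*1 = j - 5 = -5 + j)
S = -18 (S = (-5 - 6) - 7 = -11 - 7 = -18)
(-5*(7 + F) - 154) + S = (-5*(7 - 7) - 154) - 18 = (-5*0 - 154) - 18 = (0 - 154) - 18 = -154 - 18 = -172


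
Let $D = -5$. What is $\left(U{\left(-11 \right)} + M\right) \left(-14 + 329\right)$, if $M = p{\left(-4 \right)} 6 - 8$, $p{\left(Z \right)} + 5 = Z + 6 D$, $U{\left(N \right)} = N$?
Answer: $-79695$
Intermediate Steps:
$p{\left(Z \right)} = -35 + Z$ ($p{\left(Z \right)} = -5 + \left(Z + 6 \left(-5\right)\right) = -5 + \left(Z - 30\right) = -5 + \left(-30 + Z\right) = -35 + Z$)
$M = -242$ ($M = \left(-35 - 4\right) 6 - 8 = \left(-39\right) 6 - 8 = -234 - 8 = -242$)
$\left(U{\left(-11 \right)} + M\right) \left(-14 + 329\right) = \left(-11 - 242\right) \left(-14 + 329\right) = \left(-253\right) 315 = -79695$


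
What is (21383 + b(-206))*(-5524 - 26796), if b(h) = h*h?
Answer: -2062630080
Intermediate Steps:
b(h) = h²
(21383 + b(-206))*(-5524 - 26796) = (21383 + (-206)²)*(-5524 - 26796) = (21383 + 42436)*(-32320) = 63819*(-32320) = -2062630080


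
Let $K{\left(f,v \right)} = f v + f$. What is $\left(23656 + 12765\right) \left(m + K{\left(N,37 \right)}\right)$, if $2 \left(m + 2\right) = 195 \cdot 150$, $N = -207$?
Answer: $246096697$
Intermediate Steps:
$m = 14623$ ($m = -2 + \frac{195 \cdot 150}{2} = -2 + \frac{1}{2} \cdot 29250 = -2 + 14625 = 14623$)
$K{\left(f,v \right)} = f + f v$
$\left(23656 + 12765\right) \left(m + K{\left(N,37 \right)}\right) = \left(23656 + 12765\right) \left(14623 - 207 \left(1 + 37\right)\right) = 36421 \left(14623 - 7866\right) = 36421 \cdot 6757 = 246096697$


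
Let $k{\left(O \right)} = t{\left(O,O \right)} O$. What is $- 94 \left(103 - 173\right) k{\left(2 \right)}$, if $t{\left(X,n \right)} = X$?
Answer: $26320$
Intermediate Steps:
$k{\left(O \right)} = O^{2}$ ($k{\left(O \right)} = O O = O^{2}$)
$- 94 \left(103 - 173\right) k{\left(2 \right)} = - 94 \left(103 - 173\right) 2^{2} = \left(-94\right) \left(-70\right) 4 = 6580 \cdot 4 = 26320$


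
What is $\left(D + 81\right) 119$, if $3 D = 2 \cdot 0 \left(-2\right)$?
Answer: $9639$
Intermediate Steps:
$D = 0$ ($D = \frac{2 \cdot 0 \left(-2\right)}{3} = \frac{0 \left(-2\right)}{3} = \frac{1}{3} \cdot 0 = 0$)
$\left(D + 81\right) 119 = \left(0 + 81\right) 119 = 81 \cdot 119 = 9639$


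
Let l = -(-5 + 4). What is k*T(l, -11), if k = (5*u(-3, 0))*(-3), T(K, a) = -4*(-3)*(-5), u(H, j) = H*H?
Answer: 8100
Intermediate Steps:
l = 1 (l = -1*(-1) = 1)
u(H, j) = H²
T(K, a) = -60 (T(K, a) = 12*(-5) = -60)
k = -135 (k = (5*(-3)²)*(-3) = (5*9)*(-3) = 45*(-3) = -135)
k*T(l, -11) = -135*(-60) = 8100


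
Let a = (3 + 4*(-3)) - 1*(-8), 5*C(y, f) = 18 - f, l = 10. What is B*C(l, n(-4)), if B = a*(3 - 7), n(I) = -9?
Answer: 108/5 ≈ 21.600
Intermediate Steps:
C(y, f) = 18/5 - f/5 (C(y, f) = (18 - f)/5 = 18/5 - f/5)
a = -1 (a = (3 - 12) + 8 = -9 + 8 = -1)
B = 4 (B = -(3 - 7) = -1*(-4) = 4)
B*C(l, n(-4)) = 4*(18/5 - 1/5*(-9)) = 4*(18/5 + 9/5) = 4*(27/5) = 108/5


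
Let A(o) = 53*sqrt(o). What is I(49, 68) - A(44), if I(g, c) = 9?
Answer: 9 - 106*sqrt(11) ≈ -342.56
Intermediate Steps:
I(49, 68) - A(44) = 9 - 53*sqrt(44) = 9 - 53*2*sqrt(11) = 9 - 106*sqrt(11)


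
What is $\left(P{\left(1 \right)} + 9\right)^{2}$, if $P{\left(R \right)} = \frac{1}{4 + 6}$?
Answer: $\frac{8281}{100} \approx 82.81$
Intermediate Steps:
$P{\left(R \right)} = \frac{1}{10}$
$\left(P{\left(1 \right)} + 9\right)^{2} = \left(\frac{1}{10} + 9\right)^{2} = \left(\frac{91}{10}\right)^{2} = \frac{8281}{100}$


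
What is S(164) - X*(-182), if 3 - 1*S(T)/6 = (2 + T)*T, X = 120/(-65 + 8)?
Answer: -3110474/19 ≈ -1.6371e+5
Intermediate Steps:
X = -40/19 (X = 120/(-57) = 120*(-1/57) = -40/19 ≈ -2.1053)
S(T) = 18 - 6*T*(2 + T) (S(T) = 18 - 6*(2 + T)*T = 18 - 6*T*(2 + T))
S(164) - X*(-182) = (18 - 12*164 - 6*164**2) - (-40)*(-182)/19 = (18 - 1968 - 6*26896) - 1*7280/19 = (18 - 1968 - 161376) - 7280/19 = -163326 - 7280/19 = -3110474/19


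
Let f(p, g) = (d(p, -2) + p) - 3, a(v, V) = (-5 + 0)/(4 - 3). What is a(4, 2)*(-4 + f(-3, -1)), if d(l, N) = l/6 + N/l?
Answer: 295/6 ≈ 49.167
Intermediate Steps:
d(l, N) = l/6 + N/l (d(l, N) = l*(⅙) + N/l = l/6 + N/l)
a(v, V) = -5 (a(v, V) = -5/1 = -5*1 = -5)
f(p, g) = -3 - 2/p + 7*p/6 (f(p, g) = ((p/6 - 2/p) + p) - 3 = ((-2/p + p/6) + p) - 3 = (-2/p + 7*p/6) - 3 = -3 - 2/p + 7*p/6)
a(4, 2)*(-4 + f(-3, -1)) = -5*(-4 + (-3 - 2/(-3) + (7/6)*(-3))) = -5*(-4 + (-3 - 2*(-⅓) - 7/2)) = -5*(-4 + (-3 + ⅔ - 7/2)) = -5*(-4 - 35/6) = -5*(-59/6) = 295/6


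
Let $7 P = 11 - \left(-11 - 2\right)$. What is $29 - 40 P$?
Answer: $- \frac{757}{7} \approx -108.14$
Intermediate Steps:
$P = \frac{24}{7}$ ($P = \frac{11 - \left(-11 - 2\right)}{7} = \frac{11 - -13}{7} = \frac{11 + 13}{7} = \frac{1}{7} \cdot 24 = \frac{24}{7} \approx 3.4286$)
$29 - 40 P = 29 - \frac{960}{7} = - \frac{757}{7}$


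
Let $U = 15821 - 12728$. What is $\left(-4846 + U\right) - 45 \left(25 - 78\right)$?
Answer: $632$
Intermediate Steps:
$U = 3093$
$\left(-4846 + U\right) - 45 \left(25 - 78\right) = \left(-4846 + 3093\right) - 45 \left(25 - 78\right) = -1753 - -2385 = -1753 + 2385 = 632$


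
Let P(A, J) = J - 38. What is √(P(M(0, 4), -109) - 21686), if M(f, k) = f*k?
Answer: I*√21833 ≈ 147.76*I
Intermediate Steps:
P(A, J) = -38 + J
√(P(M(0, 4), -109) - 21686) = √((-38 - 109) - 21686) = √(-147 - 21686) = √(-21833) = I*√21833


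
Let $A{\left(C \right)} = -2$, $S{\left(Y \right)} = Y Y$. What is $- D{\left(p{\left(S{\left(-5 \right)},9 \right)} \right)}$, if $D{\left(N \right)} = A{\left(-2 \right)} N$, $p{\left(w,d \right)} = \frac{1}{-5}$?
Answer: $- \frac{2}{5} \approx -0.4$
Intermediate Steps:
$S{\left(Y \right)} = Y^{2}$
$p{\left(w,d \right)} = - \frac{1}{5}$
$D{\left(N \right)} = - 2 N$
$- D{\left(p{\left(S{\left(-5 \right)},9 \right)} \right)} = - \frac{\left(-2\right) \left(-1\right)}{5} = \left(-1\right) \frac{2}{5} = - \frac{2}{5}$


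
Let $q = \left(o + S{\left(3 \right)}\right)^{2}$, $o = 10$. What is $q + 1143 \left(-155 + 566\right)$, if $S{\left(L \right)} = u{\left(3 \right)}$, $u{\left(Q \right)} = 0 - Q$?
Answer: $469822$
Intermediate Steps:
$u{\left(Q \right)} = - Q$
$S{\left(L \right)} = -3$ ($S{\left(L \right)} = \left(-1\right) 3 = -3$)
$q = 49$ ($q = \left(10 - 3\right)^{2} = 7^{2} = 49$)
$q + 1143 \left(-155 + 566\right) = 49 + 1143 \left(-155 + 566\right) = 49 + 1143 \cdot 411 = 49 + 469773 = 469822$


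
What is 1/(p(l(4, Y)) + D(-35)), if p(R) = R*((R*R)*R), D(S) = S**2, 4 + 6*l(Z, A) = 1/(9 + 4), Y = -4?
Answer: 456976/559879121 ≈ 0.00081620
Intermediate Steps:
l(Z, A) = -17/26 (l(Z, A) = -2/3 + 1/(6*(9 + 4)) = -2/3 + (1/6)/13 = -2/3 + (1/6)*(1/13) = -2/3 + 1/78 = -17/26)
p(R) = R**4 (p(R) = R*(R**2*R) = R*R**3 = R**4)
1/(p(l(4, Y)) + D(-35)) = 1/((-17/26)**4 + (-35)**2) = 1/(83521/456976 + 1225) = 1/(559879121/456976) = 456976/559879121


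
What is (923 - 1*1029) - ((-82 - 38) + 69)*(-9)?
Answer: -565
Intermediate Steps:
(923 - 1*1029) - ((-82 - 38) + 69)*(-9) = (923 - 1029) - (-120 + 69)*(-9) = -106 - (-51)*(-9) = -106 - 1*459 = -106 - 459 = -565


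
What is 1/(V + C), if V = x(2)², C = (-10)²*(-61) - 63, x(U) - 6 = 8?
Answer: -1/5967 ≈ -0.00016759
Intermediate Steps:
x(U) = 14 (x(U) = 6 + 8 = 14)
C = -6163 (C = 100*(-61) - 63 = -6100 - 63 = -6163)
V = 196 (V = 14² = 196)
1/(V + C) = 1/(196 - 6163) = 1/(-5967) = -1/5967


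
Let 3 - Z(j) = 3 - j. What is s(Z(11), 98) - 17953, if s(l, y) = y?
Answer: -17855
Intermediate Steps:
Z(j) = j (Z(j) = 3 - (3 - j) = 3 + (-3 + j) = j)
s(Z(11), 98) - 17953 = 98 - 17953 = -17855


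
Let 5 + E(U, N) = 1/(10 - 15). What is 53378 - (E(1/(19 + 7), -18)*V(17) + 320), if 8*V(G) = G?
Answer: 1061381/20 ≈ 53069.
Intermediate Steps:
E(U, N) = -26/5 (E(U, N) = -5 + 1/(10 - 15) = -5 + 1/(-5) = -5 - ⅕ = -26/5)
V(G) = G/8
53378 - (E(1/(19 + 7), -18)*V(17) + 320) = 53378 - (-13*17/20 + 320) = 53378 - (-26/5*17/8 + 320) = 53378 - (-221/20 + 320) = 53378 - 1*6179/20 = 53378 - 6179/20 = 1061381/20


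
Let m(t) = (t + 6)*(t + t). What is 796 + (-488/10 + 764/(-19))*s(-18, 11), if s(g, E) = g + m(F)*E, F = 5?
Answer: -10003932/95 ≈ -1.0530e+5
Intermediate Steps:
m(t) = 2*t*(6 + t) (m(t) = (6 + t)*(2*t) = 2*t*(6 + t))
s(g, E) = g + 110*E (s(g, E) = g + (2*5*(6 + 5))*E = g + (2*5*11)*E = g + 110*E)
796 + (-488/10 + 764/(-19))*s(-18, 11) = 796 + (-488/10 + 764/(-19))*(-18 + 110*11) = 796 + (-488*⅒ + 764*(-1/19))*(-18 + 1210) = 796 + (-244/5 - 764/19)*1192 = 796 - 8456/95*1192 = 796 - 10079552/95 = -10003932/95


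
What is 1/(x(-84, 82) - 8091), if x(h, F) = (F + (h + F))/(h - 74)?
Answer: -79/639229 ≈ -0.00012359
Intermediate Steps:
x(h, F) = (h + 2*F)/(-74 + h) (x(h, F) = (F + (F + h))/(-74 + h) = (h + 2*F)/(-74 + h))
1/(x(-84, 82) - 8091) = 1/((-84 + 2*82)/(-74 - 84) - 8091) = 1/((-84 + 164)/(-158) - 8091) = 1/(-1/158*80 - 8091) = 1/(-40/79 - 8091) = 1/(-639229/79) = -79/639229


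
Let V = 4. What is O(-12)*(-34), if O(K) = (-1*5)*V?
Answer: 680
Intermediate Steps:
O(K) = -20 (O(K) = -1*5*4 = -5*4 = -20)
O(-12)*(-34) = -20*(-34) = 680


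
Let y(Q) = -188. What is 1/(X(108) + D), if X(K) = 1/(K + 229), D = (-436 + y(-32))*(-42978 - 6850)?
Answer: 337/10478230465 ≈ 3.2162e-8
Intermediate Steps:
D = 31092672 (D = (-436 - 188)*(-42978 - 6850) = -624*(-49828) = 31092672)
X(K) = 1/(229 + K)
1/(X(108) + D) = 1/(1/(229 + 108) + 31092672) = 1/(1/337 + 31092672) = 1/(10478230465/337) = 337/10478230465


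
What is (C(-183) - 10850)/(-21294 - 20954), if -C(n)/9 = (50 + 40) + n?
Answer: 10013/42248 ≈ 0.23701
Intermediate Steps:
C(n) = -810 - 9*n (C(n) = -9*((50 + 40) + n) = -9*(90 + n) = -810 - 9*n)
(C(-183) - 10850)/(-21294 - 20954) = ((-810 - 9*(-183)) - 10850)/(-21294 - 20954) = ((-810 + 1647) - 10850)/(-42248) = (837 - 10850)*(-1/42248) = -10013*(-1/42248) = 10013/42248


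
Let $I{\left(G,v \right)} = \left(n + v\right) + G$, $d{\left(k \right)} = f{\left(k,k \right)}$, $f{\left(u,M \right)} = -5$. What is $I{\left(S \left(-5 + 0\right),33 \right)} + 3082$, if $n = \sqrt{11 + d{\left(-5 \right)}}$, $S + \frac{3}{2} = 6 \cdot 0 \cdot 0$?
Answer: $\frac{6245}{2} + \sqrt{6} \approx 3124.9$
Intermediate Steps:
$d{\left(k \right)} = -5$
$S = - \frac{3}{2}$ ($S = - \frac{3}{2} + 6 \cdot 0 \cdot 0 = - \frac{3}{2} + 0 \cdot 0 = - \frac{3}{2} + 0 = - \frac{3}{2} \approx -1.5$)
$n = \sqrt{6}$ ($n = \sqrt{11 - 5} = \sqrt{6} \approx 2.4495$)
$I{\left(G,v \right)} = G + v + \sqrt{6}$ ($I{\left(G,v \right)} = \left(\sqrt{6} + v\right) + G = \left(v + \sqrt{6}\right) + G = G + v + \sqrt{6}$)
$I{\left(S \left(-5 + 0\right),33 \right)} + 3082 = \left(- \frac{3 \left(-5 + 0\right)}{2} + 33 + \sqrt{6}\right) + 3082 = \left(\left(- \frac{3}{2}\right) \left(-5\right) + 33 + \sqrt{6}\right) + 3082 = \left(\frac{15}{2} + 33 + \sqrt{6}\right) + 3082 = \left(\frac{81}{2} + \sqrt{6}\right) + 3082 = \frac{6245}{2} + \sqrt{6}$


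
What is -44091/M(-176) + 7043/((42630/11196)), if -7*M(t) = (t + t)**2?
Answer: 1630568723037/880337920 ≈ 1852.2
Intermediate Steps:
M(t) = -4*t**2/7 (M(t) = -(t + t)**2/7 = -4*t**2/7)
-44091/M(-176) + 7043/((42630/11196)) = -44091/((-4/7*(-176)**2)) + 7043/((42630/11196)) = -44091/((-4/7*30976)) + 7043/((42630*(1/11196))) = -44091/(-123904/7) + 7043/(7105/1866) = -44091*(-7/123904) + 7043*(1866/7105) = 308637/123904 + 13142238/7105 = 1630568723037/880337920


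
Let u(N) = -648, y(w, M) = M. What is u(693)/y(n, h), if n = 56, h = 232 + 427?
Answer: -648/659 ≈ -0.98331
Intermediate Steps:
h = 659
u(693)/y(n, h) = -648/659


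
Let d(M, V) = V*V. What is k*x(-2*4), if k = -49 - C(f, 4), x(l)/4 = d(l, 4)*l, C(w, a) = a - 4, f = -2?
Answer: 25088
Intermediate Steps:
d(M, V) = V²
C(w, a) = -4 + a
x(l) = 64*l (x(l) = 4*(4²*l) = 4*(16*l) = 64*l)
k = -49 (k = -49 - (-4 + 4) = -49 - 1*0 = -49 + 0 = -49)
k*x(-2*4) = -3136*(-2*4) = -3136*(-8) = -49*(-512) = 25088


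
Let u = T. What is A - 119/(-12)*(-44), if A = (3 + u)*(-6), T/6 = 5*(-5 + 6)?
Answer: -1903/3 ≈ -634.33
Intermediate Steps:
T = 30 (T = 6*(5*(-5 + 6)) = 6*(5*1) = 6*5 = 30)
u = 30
A = -198 (A = (3 + 30)*(-6) = 33*(-6) = -198)
A - 119/(-12)*(-44) = -198 - 119/(-12)*(-44) = -198 - 119*(-1/12)*(-44) = -198 + (119/12)*(-44) = -198 - 1309/3 = -1903/3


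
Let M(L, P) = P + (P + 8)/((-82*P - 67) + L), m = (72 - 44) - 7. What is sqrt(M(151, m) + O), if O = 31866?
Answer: sqrt(9506019614)/546 ≈ 178.57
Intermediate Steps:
m = 21 (m = 28 - 7 = 21)
M(L, P) = P + (8 + P)/(-67 + L - 82*P) (M(L, P) = P + (8 + P)/((-67 - 82*P) + L) = P + (8 + P)/(-67 + L - 82*P))
sqrt(M(151, m) + O) = sqrt((-8 + 66*21 + 82*21**2 - 1*151*21)/(67 - 1*151 + 82*21) + 31866) = sqrt((-8 + 1386 + 82*441 - 3171)/(67 - 151 + 1722) + 31866) = sqrt((-8 + 1386 + 36162 - 3171)/1638 + 31866) = sqrt((1/1638)*34369 + 31866) = sqrt(34369/1638 + 31866) = sqrt(52230877/1638) = sqrt(9506019614)/546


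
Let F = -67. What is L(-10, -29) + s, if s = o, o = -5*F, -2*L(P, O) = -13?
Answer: 683/2 ≈ 341.50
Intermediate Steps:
L(P, O) = 13/2 (L(P, O) = -½*(-13) = 13/2)
o = 335 (o = -5*(-67) = 335)
s = 335
L(-10, -29) + s = 13/2 + 335 = 683/2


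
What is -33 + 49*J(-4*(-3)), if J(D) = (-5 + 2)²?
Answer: 408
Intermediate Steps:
J(D) = 9 (J(D) = (-3)² = 9)
-33 + 49*J(-4*(-3)) = -33 + 49*9 = -33 + 441 = 408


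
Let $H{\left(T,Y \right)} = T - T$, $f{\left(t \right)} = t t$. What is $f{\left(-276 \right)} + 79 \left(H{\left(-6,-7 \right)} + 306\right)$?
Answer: $100350$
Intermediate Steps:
$f{\left(t \right)} = t^{2}$
$H{\left(T,Y \right)} = 0$
$f{\left(-276 \right)} + 79 \left(H{\left(-6,-7 \right)} + 306\right) = \left(-276\right)^{2} + 79 \left(0 + 306\right) = 76176 + 79 \cdot 306 = 76176 + 24174 = 100350$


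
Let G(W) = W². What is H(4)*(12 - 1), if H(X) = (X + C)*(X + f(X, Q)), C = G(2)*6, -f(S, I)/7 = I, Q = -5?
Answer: 12012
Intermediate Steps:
f(S, I) = -7*I
C = 24 (C = 2²*6 = 4*6 = 24)
H(X) = (24 + X)*(35 + X) (H(X) = (X + 24)*(X - 7*(-5)) = (24 + X)*(X + 35) = (24 + X)*(35 + X))
H(4)*(12 - 1) = (840 + 4² + 59*4)*(12 - 1) = (840 + 16 + 236)*11 = 1092*11 = 12012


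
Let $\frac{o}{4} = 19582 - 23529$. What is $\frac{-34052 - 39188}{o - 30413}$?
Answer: $\frac{73240}{46201} \approx 1.5852$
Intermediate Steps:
$o = -15788$ ($o = 4 \left(19582 - 23529\right) = 4 \left(-3947\right) = -15788$)
$\frac{-34052 - 39188}{o - 30413} = \frac{-34052 - 39188}{-15788 - 30413} = - \frac{73240}{-46201} = \left(-73240\right) \left(- \frac{1}{46201}\right) = \frac{73240}{46201}$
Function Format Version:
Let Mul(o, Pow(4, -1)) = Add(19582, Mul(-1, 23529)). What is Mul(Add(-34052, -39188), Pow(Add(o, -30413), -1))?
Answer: Rational(73240, 46201) ≈ 1.5852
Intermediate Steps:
o = -15788 (o = Mul(4, Add(19582, Mul(-1, 23529))) = Mul(4, Add(19582, -23529)) = Mul(4, -3947) = -15788)
Mul(Add(-34052, -39188), Pow(Add(o, -30413), -1)) = Mul(Add(-34052, -39188), Pow(Add(-15788, -30413), -1)) = Mul(-73240, Pow(-46201, -1)) = Mul(-73240, Rational(-1, 46201)) = Rational(73240, 46201)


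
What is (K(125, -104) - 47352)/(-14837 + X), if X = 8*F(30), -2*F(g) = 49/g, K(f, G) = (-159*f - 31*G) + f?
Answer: 958170/222653 ≈ 4.3034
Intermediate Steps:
K(f, G) = -158*f - 31*G
F(g) = -49/(2*g)
X = -98/15 (X = 8*(-49/2/30) = 8*(-49/2*1/30) = 8*(-49/60) = -98/15 ≈ -6.5333)
(K(125, -104) - 47352)/(-14837 + X) = ((-158*125 - 31*(-104)) - 47352)/(-14837 - 98/15) = ((-19750 + 3224) - 47352)/(-222653/15) = (-16526 - 47352)*(-15/222653) = -63878*(-15/222653) = 958170/222653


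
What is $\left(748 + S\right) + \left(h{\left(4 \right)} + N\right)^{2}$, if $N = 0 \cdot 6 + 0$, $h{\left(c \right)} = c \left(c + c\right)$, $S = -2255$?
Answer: $-483$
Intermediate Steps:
$h{\left(c \right)} = 2 c^{2}$ ($h{\left(c \right)} = c 2 c = 2 c^{2}$)
$N = 0$ ($N = 0 + 0 = 0$)
$\left(748 + S\right) + \left(h{\left(4 \right)} + N\right)^{2} = \left(748 - 2255\right) + \left(2 \cdot 4^{2} + 0\right)^{2} = -1507 + \left(2 \cdot 16 + 0\right)^{2} = -1507 + \left(32 + 0\right)^{2} = -1507 + 32^{2} = -1507 + 1024 = -483$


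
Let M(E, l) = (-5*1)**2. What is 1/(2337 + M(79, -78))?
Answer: 1/2362 ≈ 0.00042337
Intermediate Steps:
M(E, l) = 25 (M(E, l) = (-5)**2 = 25)
1/(2337 + M(79, -78)) = 1/(2337 + 25) = 1/2362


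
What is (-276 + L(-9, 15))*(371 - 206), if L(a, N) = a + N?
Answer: -44550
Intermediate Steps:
L(a, N) = N + a
(-276 + L(-9, 15))*(371 - 206) = (-276 + (15 - 9))*(371 - 206) = (-276 + 6)*165 = -270*165 = -44550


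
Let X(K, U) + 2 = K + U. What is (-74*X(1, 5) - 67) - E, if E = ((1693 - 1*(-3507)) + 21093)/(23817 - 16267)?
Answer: -2766943/7550 ≈ -366.48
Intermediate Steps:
X(K, U) = -2 + K + U (X(K, U) = -2 + (K + U) = -2 + K + U)
E = 26293/7550 (E = ((1693 + 3507) + 21093)/7550 = (5200 + 21093)*(1/7550) = 26293*(1/7550) = 26293/7550 ≈ 3.4825)
(-74*X(1, 5) - 67) - E = (-74*(-2 + 1 + 5) - 67) - 1*26293/7550 = (-74*4 - 67) - 26293/7550 = (-296 - 67) - 26293/7550 = -363 - 26293/7550 = -2766943/7550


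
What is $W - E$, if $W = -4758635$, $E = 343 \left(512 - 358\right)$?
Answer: $-4811457$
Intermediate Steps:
$E = 52822$ ($E = 343 \cdot 154 = 52822$)
$W - E = -4758635 - 52822 = -4811457$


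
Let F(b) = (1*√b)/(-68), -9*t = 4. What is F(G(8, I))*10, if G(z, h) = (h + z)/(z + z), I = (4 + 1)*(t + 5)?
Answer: -5*√277/408 ≈ -0.20396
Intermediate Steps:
t = -4/9 (t = -⅑*4 = -4/9 ≈ -0.44444)
I = 205/9 (I = (4 + 1)*(-4/9 + 5) = 5*(41/9) = 205/9 ≈ 22.778)
G(z, h) = (h + z)/(2*z) (G(z, h) = (h + z)/((2*z)) = (h + z)*(1/(2*z)) = (h + z)/(2*z))
F(b) = -√b/68 (F(b) = √b*(-1/68) = -√b/68)
F(G(8, I))*10 = -√(205/9 + 8)/4/68*10 = -√277/12/68*10 = -√277/816*10 = -5*√277/408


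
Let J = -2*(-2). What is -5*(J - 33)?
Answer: 145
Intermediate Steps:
J = 4
-5*(J - 33) = -5*(4 - 33) = -5*(-29) = 145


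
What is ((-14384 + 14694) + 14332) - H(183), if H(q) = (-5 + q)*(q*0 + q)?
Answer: -17932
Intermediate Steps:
H(q) = q*(-5 + q) (H(q) = (-5 + q)*(0 + q) = (-5 + q)*q = q*(-5 + q))
((-14384 + 14694) + 14332) - H(183) = ((-14384 + 14694) + 14332) - 183*(-5 + 183) = (310 + 14332) - 183*178 = 14642 - 1*32574 = 14642 - 32574 = -17932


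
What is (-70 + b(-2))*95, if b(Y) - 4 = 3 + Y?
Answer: -6175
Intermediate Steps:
b(Y) = 7 + Y (b(Y) = 4 + (3 + Y) = 7 + Y)
(-70 + b(-2))*95 = (-70 + (7 - 2))*95 = (-70 + 5)*95 = -65*95 = -6175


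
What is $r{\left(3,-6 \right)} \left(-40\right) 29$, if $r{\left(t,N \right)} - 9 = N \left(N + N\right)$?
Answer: $-93960$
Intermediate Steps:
$r{\left(t,N \right)} = 9 + 2 N^{2}$ ($r{\left(t,N \right)} = 9 + N \left(N + N\right) = 9 + N 2 N = 9 + 2 N^{2}$)
$r{\left(3,-6 \right)} \left(-40\right) 29 = \left(9 + 2 \left(-6\right)^{2}\right) \left(-40\right) 29 = \left(9 + 2 \cdot 36\right) \left(-40\right) 29 = \left(9 + 72\right) \left(-40\right) 29 = 81 \left(-40\right) 29 = \left(-3240\right) 29 = -93960$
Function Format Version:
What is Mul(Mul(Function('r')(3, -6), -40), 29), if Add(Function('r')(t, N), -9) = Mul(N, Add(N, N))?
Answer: -93960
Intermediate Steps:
Function('r')(t, N) = Add(9, Mul(2, Pow(N, 2))) (Function('r')(t, N) = Add(9, Mul(N, Add(N, N))) = Add(9, Mul(N, Mul(2, N))) = Add(9, Mul(2, Pow(N, 2))))
Mul(Mul(Function('r')(3, -6), -40), 29) = Mul(Mul(Add(9, Mul(2, Pow(-6, 2))), -40), 29) = Mul(Mul(Add(9, Mul(2, 36)), -40), 29) = Mul(Mul(Add(9, 72), -40), 29) = Mul(Mul(81, -40), 29) = Mul(-3240, 29) = -93960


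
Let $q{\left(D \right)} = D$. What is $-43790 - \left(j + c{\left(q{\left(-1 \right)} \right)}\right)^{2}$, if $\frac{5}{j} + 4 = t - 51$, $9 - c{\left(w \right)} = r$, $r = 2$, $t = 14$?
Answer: $- \frac{73690514}{1681} \approx -43837.0$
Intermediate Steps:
$c{\left(w \right)} = 7$ ($c{\left(w \right)} = 9 - 2 = 7$)
$j = - \frac{5}{41}$ ($j = \frac{5}{-4 + \left(14 - 51\right)} = \frac{5}{-4 - 37} = \frac{5}{-41} = 5 \left(- \frac{1}{41}\right) = - \frac{5}{41} \approx -0.12195$)
$-43790 - \left(j + c{\left(q{\left(-1 \right)} \right)}\right)^{2} = -43790 - \left(- \frac{5}{41} + 7\right)^{2} = -43790 - \left(\frac{282}{41}\right)^{2} = -43790 - \frac{79524}{1681} = - \frac{73690514}{1681}$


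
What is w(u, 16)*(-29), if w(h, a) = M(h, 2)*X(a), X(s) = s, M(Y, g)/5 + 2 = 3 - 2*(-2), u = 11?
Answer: -11600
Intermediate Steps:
M(Y, g) = 25 (M(Y, g) = -10 + 5*(3 - 2*(-2)) = -10 + 5*(3 + 4) = -10 + 5*7 = -10 + 35 = 25)
w(h, a) = 25*a
w(u, 16)*(-29) = (25*16)*(-29) = 400*(-29) = -11600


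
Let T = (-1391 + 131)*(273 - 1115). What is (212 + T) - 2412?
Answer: 1058720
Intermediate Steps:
T = 1060920 (T = -1260*(-842) = 1060920)
(212 + T) - 2412 = (212 + 1060920) - 2412 = 1061132 - 2412 = 1058720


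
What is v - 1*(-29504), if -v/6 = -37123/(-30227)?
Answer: 891594670/30227 ≈ 29497.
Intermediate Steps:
v = -222738/30227 (v = -(-222738)/(-30227) = -(-222738)*(-1)/30227 = -6*37123/30227 = -222738/30227 ≈ -7.3688)
v - 1*(-29504) = -222738/30227 - 1*(-29504) = -222738/30227 + 29504 = 891594670/30227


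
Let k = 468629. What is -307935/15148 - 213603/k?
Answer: -3011080191/144873308 ≈ -20.784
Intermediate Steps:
-307935/15148 - 213603/k = -307935/15148 - 213603/468629 = -3011080191/144873308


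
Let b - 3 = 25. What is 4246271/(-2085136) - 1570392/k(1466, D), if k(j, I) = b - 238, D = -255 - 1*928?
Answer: 545598196067/72979760 ≈ 7476.0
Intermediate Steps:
b = 28 (b = 3 + 25 = 28)
D = -1183 (D = -255 - 928 = -1183)
k(j, I) = -210 (k(j, I) = 28 - 238 = -210)
4246271/(-2085136) - 1570392/k(1466, D) = 4246271/(-2085136) - 1570392/(-210) = 4246271*(-1/2085136) - 1570392*(-1/210) = -4246271/2085136 + 261732/35 = 545598196067/72979760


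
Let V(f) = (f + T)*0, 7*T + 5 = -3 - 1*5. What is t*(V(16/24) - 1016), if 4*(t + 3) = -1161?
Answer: 297942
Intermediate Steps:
T = -13/7 (T = -5/7 + (-3 - 1*5)/7 = -5/7 + (-3 - 5)/7 = -5/7 + (⅐)*(-8) = -5/7 - 8/7 = -13/7 ≈ -1.8571)
V(f) = 0 (V(f) = (f - 13/7)*0 = (-13/7 + f)*0 = 0)
t = -1173/4 (t = -3 + (¼)*(-1161) = -3 - 1161/4 = -1173/4 ≈ -293.25)
t*(V(16/24) - 1016) = -1173*(0 - 1016)/4 = -1173/4*(-1016) = 297942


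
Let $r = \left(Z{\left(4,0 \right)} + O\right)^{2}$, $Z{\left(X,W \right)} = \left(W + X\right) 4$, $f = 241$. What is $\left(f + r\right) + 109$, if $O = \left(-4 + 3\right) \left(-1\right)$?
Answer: $639$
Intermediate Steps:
$Z{\left(X,W \right)} = 4 W + 4 X$
$O = 1$ ($O = \left(-1\right) \left(-1\right) = 1$)
$r = 289$ ($r = \left(\left(4 \cdot 0 + 4 \cdot 4\right) + 1\right)^{2} = \left(\left(0 + 16\right) + 1\right)^{2} = \left(16 + 1\right)^{2} = 17^{2} = 289$)
$\left(f + r\right) + 109 = \left(241 + 289\right) + 109 = 530 + 109 = 639$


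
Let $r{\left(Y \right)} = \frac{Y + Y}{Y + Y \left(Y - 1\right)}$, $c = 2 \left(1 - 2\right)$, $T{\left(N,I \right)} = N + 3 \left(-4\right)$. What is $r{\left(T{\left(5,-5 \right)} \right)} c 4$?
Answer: $\frac{16}{7} \approx 2.2857$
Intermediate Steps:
$T{\left(N,I \right)} = -12 + N$ ($T{\left(N,I \right)} = N - 12 = -12 + N$)
$c = -2$ ($c = 2 \left(-1\right) = -2$)
$r{\left(Y \right)} = \frac{2 Y}{Y + Y \left(-1 + Y\right)}$
$r{\left(T{\left(5,-5 \right)} \right)} c 4 = \frac{2}{-12 + 5} \left(\left(-2\right) 4\right) = \frac{2}{-7} \left(-8\right) = 2 \left(- \frac{1}{7}\right) \left(-8\right) = \left(- \frac{2}{7}\right) \left(-8\right) = \frac{16}{7}$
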